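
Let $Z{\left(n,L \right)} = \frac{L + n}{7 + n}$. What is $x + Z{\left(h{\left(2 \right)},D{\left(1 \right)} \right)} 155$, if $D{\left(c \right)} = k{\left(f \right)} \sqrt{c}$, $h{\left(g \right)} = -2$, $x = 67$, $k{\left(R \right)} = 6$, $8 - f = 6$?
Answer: $191$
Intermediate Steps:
$f = 2$ ($f = 8 - 6 = 2$)
$D{\left(c \right)} = 6 \sqrt{c}$
$Z{\left(n,L \right)} = \frac{L + n}{7 + n}$
$x + Z{\left(h{\left(2 \right)},D{\left(1 \right)} \right)} 155 = 67 + \frac{6 \sqrt{1} - 2}{7 - 2} \cdot 155 = 67 + \frac{6 \cdot 1 - 2}{5} \cdot 155 = 67 + \frac{6 - 2}{5} \cdot 155 = 67 + \frac{1}{5} \cdot 4 \cdot 155 = 67 + \frac{4}{5} \cdot 155 = 67 + 124 = 191$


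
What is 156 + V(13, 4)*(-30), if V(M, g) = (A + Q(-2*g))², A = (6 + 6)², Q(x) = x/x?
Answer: -630594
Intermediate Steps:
Q(x) = 1
A = 144 (A = 12² = 144)
V(M, g) = 21025 (V(M, g) = (144 + 1)² = 145² = 21025)
156 + V(13, 4)*(-30) = 156 + 21025*(-30) = 156 - 630750 = -630594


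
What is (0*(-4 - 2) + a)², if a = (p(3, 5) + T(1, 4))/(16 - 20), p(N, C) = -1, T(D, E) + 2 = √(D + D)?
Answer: (3 - √2)²/16 ≈ 0.15717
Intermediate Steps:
T(D, E) = -2 + √2*√D (T(D, E) = -2 + √(D + D) = -2 + √(2*D) = -2 + √2*√D)
a = ¾ - √2/4 (a = (-1 + (-2 + √2*√1))/(16 - 20) = (-1 + (-2 + √2*1))/(-4) = (-1 + (-2 + √2))*(-¼) = (-3 + √2)*(-¼) = ¾ - √2/4 ≈ 0.39645)
(0*(-4 - 2) + a)² = (0*(-4 - 2) + (¾ - √2/4))² = (0*(-6) + (¾ - √2/4))² = (0 + (¾ - √2/4))² = (¾ - √2/4)²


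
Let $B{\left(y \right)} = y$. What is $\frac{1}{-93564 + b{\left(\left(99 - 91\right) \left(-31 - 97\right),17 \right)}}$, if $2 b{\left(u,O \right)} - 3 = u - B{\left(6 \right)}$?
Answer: $- \frac{2}{188155} \approx -1.063 \cdot 10^{-5}$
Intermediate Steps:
$b{\left(u,O \right)} = - \frac{3}{2} + \frac{u}{2}$ ($b{\left(u,O \right)} = \frac{3}{2} + \frac{u - 6}{2} = \frac{3}{2} + \frac{-6 + u}{2} = \frac{3}{2} + \left(-3 + \frac{u}{2}\right) = - \frac{3}{2} + \frac{u}{2}$)
$\frac{1}{-93564 + b{\left(\left(99 - 91\right) \left(-31 - 97\right),17 \right)}} = \frac{1}{-93564 + \left(- \frac{3}{2} + \frac{\left(99 - 91\right) \left(-31 - 97\right)}{2}\right)} = \frac{1}{-93564 + \left(- \frac{3}{2} + \frac{8 \left(-128\right)}{2}\right)} = \frac{1}{-93564 + \left(- \frac{3}{2} + \frac{1}{2} \left(-1024\right)\right)} = \frac{1}{-93564 - \frac{1027}{2}} = \frac{1}{- \frac{188155}{2}} = - \frac{2}{188155}$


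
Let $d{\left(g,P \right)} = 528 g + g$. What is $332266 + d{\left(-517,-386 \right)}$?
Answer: $58773$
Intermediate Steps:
$d{\left(g,P \right)} = 529 g$
$332266 + d{\left(-517,-386 \right)} = 332266 + 529 \left(-517\right) = 332266 - 273493 = 58773$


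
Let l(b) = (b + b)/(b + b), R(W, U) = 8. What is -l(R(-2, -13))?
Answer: -1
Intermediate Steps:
l(b) = 1 (l(b) = (2*b)/((2*b)) = (2*b)*(1/(2*b)) = 1)
-l(R(-2, -13)) = -1*1 = -1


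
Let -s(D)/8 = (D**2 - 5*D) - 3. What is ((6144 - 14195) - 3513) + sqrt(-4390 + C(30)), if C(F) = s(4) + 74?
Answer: -11564 + 2*I*sqrt(1065) ≈ -11564.0 + 65.269*I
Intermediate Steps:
s(D) = 24 - 8*D**2 + 40*D (s(D) = -8*((D**2 - 5*D) - 3) = -8*(-3 + D**2 - 5*D) = 24 - 8*D**2 + 40*D)
C(F) = 130 (C(F) = (24 - 8*4**2 + 40*4) + 74 = (24 - 8*16 + 160) + 74 = (24 - 128 + 160) + 74 = 56 + 74 = 130)
((6144 - 14195) - 3513) + sqrt(-4390 + C(30)) = ((6144 - 14195) - 3513) + sqrt(-4390 + 130) = (-8051 - 3513) + sqrt(-4260) = -11564 + 2*I*sqrt(1065)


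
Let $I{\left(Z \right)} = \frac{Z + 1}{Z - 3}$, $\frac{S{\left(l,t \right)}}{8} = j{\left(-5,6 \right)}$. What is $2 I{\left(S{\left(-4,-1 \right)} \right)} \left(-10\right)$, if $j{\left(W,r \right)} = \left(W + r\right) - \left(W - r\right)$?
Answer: $- \frac{1940}{93} \approx -20.86$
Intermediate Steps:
$j{\left(W,r \right)} = 2 r$
$S{\left(l,t \right)} = 96$ ($S{\left(l,t \right)} = 8 \cdot 2 \cdot 6 = 8 \cdot 12 = 96$)
$I{\left(Z \right)} = \frac{1 + Z}{-3 + Z}$
$2 I{\left(S{\left(-4,-1 \right)} \right)} \left(-10\right) = 2 \frac{1 + 96}{-3 + 96} \left(-10\right) = 2 \cdot \frac{1}{93} \cdot 97 \left(-10\right) = 2 \cdot \frac{97}{93} \left(-10\right) = \frac{194}{93} \left(-10\right) = - \frac{1940}{93}$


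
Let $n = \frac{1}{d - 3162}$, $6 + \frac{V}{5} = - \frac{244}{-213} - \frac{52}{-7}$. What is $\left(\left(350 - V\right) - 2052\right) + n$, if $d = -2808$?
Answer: $- \frac{5088175777}{2967090} \approx -1714.9$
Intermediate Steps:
$V = \frac{19190}{1491}$ ($V = -30 + 5 \left(- \frac{244}{-213} - \frac{52}{-7}\right) = -30 + 5 \left(\left(-244\right) \left(- \frac{1}{213}\right) - - \frac{52}{7}\right) = -30 + 5 \left(\frac{244}{213} + \frac{52}{7}\right) = -30 + 5 \cdot \frac{12784}{1491} = -30 + \frac{63920}{1491} = \frac{19190}{1491} \approx 12.871$)
$n = - \frac{1}{5970}$ ($n = \frac{1}{-2808 - 3162} = \frac{1}{-5970} = - \frac{1}{5970} \approx -0.0001675$)
$\left(\left(350 - V\right) - 2052\right) + n = \left(\left(350 - \frac{19190}{1491}\right) - 2052\right) - \frac{1}{5970} = \left(\frac{502660}{1491} - 2052\right) - \frac{1}{5970} = - \frac{2556872}{1491} - \frac{1}{5970} = - \frac{5088175777}{2967090}$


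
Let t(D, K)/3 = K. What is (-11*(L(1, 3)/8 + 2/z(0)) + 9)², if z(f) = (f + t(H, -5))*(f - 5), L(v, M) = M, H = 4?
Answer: 7557001/360000 ≈ 20.992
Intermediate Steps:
t(D, K) = 3*K
z(f) = (-15 + f)*(-5 + f) (z(f) = (f + 3*(-5))*(f - 5) = (f - 15)*(-5 + f) = (-15 + f)*(-5 + f))
(-11*(L(1, 3)/8 + 2/z(0)) + 9)² = (-11*(3/8 + 2/(75 + 0² - 20*0)) + 9)² = (-11*(3*(⅛) + 2/(75 + 0 + 0)) + 9)² = (-11*(3/8 + 2/75) + 9)² = (-11*241/600 + 9)² = (-2651/600 + 9)² = (2749/600)² = 7557001/360000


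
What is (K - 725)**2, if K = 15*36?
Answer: 34225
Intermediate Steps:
K = 540
(K - 725)**2 = (540 - 725)**2 = (-185)**2 = 34225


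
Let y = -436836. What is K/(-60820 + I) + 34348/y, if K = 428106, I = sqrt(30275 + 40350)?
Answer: -82150928587663/11541836709885 - 61158*sqrt(113)/21137153 ≈ -7.1484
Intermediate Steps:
I = 25*sqrt(113) (I = sqrt(70625) = 25*sqrt(113) ≈ 265.75)
K/(-60820 + I) + 34348/y = 428106/(-60820 + 25*sqrt(113)) + 34348/(-436836) = 428106/(-60820 + 25*sqrt(113)) + 34348*(-1/436836) = 428106/(-60820 + 25*sqrt(113)) - 8587/109209 = -8587/109209 + 428106/(-60820 + 25*sqrt(113))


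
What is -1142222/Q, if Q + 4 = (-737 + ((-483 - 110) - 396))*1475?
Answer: 571111/1272927 ≈ 0.44866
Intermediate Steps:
Q = -2545854 (Q = -4 + (-737 + ((-483 - 110) - 396))*1475 = -4 + (-737 + (-593 - 396))*1475 = -4 + (-737 - 989)*1475 = -4 - 1726*1475 = -4 - 2545850 = -2545854)
-1142222/Q = -1142222/(-2545854) = -1142222*(-1/2545854) = 571111/1272927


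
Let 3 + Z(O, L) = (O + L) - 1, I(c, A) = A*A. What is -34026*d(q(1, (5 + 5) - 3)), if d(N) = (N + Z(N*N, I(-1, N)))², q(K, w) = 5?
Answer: -88501626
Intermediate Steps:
I(c, A) = A²
Z(O, L) = -4 + L + O (Z(O, L) = -3 + ((O + L) - 1) = -3 + ((L + O) - 1) = -3 + (-1 + L + O) = -4 + L + O)
d(N) = (-4 + N + 2*N²)² (d(N) = (N + (-4 + N² + N*N))² = (N + (-4 + N² + N²))² = (N + (-4 + 2*N²))² = (-4 + N + 2*N²)²)
-34026*d(q(1, (5 + 5) - 3)) = -34026*(-4 + 5 + 2*5²)² = -34026*(-4 + 5 + 2*25)² = -34026*(-4 + 5 + 50)² = -34026*51² = -34026*2601 = -88501626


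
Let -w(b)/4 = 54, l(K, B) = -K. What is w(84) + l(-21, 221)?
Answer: -195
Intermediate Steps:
w(b) = -216 (w(b) = -4*54 = -216)
w(84) + l(-21, 221) = -216 - 1*(-21) = -216 + 21 = -195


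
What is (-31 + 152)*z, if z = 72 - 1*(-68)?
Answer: 16940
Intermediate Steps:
z = 140 (z = 72 + 68 = 140)
(-31 + 152)*z = (-31 + 152)*140 = 121*140 = 16940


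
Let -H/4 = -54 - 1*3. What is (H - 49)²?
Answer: 32041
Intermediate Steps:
H = 228 (H = -4*(-54 - 1*3) = -4*(-54 - 3) = -4*(-57) = 228)
(H - 49)² = (228 - 49)² = 179² = 32041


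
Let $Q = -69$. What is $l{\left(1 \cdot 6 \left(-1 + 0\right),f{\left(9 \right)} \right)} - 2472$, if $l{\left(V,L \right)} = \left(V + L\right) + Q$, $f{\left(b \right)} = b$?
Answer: $-2538$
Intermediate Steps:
$l{\left(V,L \right)} = -69 + L + V$ ($l{\left(V,L \right)} = \left(V + L\right) - 69 = \left(L + V\right) - 69 = -69 + L + V$)
$l{\left(1 \cdot 6 \left(-1 + 0\right),f{\left(9 \right)} \right)} - 2472 = \left(-69 + 9 + 1 \cdot 6 \left(-1 + 0\right)\right) - 2472 = \left(-69 + 9 + 6 \left(-1\right)\right) - 2472 = \left(-69 + 9 - 6\right) - 2472 = -66 - 2472 = -2538$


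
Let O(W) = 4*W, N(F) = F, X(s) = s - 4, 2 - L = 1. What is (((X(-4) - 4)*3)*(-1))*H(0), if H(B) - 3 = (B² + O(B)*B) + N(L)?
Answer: 144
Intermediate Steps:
L = 1 (L = 2 - 1*1 = 2 - 1 = 1)
X(s) = -4 + s
H(B) = 4 + 5*B² (H(B) = 3 + ((B² + (4*B)*B) + 1) = 3 + ((B² + 4*B²) + 1) = 3 + (5*B² + 1) = 3 + (1 + 5*B²) = 4 + 5*B²)
(((X(-4) - 4)*3)*(-1))*H(0) = ((((-4 - 4) - 4)*3)*(-1))*(4 + 5*0²) = (((-8 - 4)*3)*(-1))*(4 + 5*0) = (-12*3*(-1))*(4 + 0) = -36*(-1)*4 = 36*4 = 144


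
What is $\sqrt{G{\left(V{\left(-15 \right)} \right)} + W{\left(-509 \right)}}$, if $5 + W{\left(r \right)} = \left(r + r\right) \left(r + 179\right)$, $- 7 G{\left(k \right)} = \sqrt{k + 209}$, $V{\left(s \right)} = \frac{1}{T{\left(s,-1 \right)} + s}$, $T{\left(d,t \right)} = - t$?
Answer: $\frac{\sqrt{65843260 - 30 \sqrt{182}}}{14} \approx 579.6$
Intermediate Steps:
$V{\left(s \right)} = \frac{1}{1 + s}$ ($V{\left(s \right)} = \frac{1}{\left(-1\right) \left(-1\right) + s} = \frac{1}{1 + s}$)
$G{\left(k \right)} = - \frac{\sqrt{209 + k}}{7}$ ($G{\left(k \right)} = - \frac{\sqrt{k + 209}}{7} = - \frac{\sqrt{209 + k}}{7}$)
$W{\left(r \right)} = -5 + 2 r \left(179 + r\right)$ ($W{\left(r \right)} = -5 + \left(r + r\right) \left(r + 179\right) = -5 + 2 r \left(179 + r\right)$)
$\sqrt{G{\left(V{\left(-15 \right)} \right)} + W{\left(-509 \right)}} = \sqrt{- \frac{\sqrt{209 + \frac{1}{1 - 15}}}{7} + \left(-5 + 2 \left(-509\right)^{2} + 358 \left(-509\right)\right)} = \sqrt{- \frac{\sqrt{209 + \frac{1}{-14}}}{7} - -335935} = \sqrt{- \frac{\sqrt{209 - \frac{1}{14}}}{7} - -335935} = \sqrt{- \frac{\sqrt{\frac{2925}{14}}}{7} + 335935} = \sqrt{- \frac{\frac{15}{14} \sqrt{182}}{7} + 335935} = \sqrt{- \frac{15 \sqrt{182}}{98} + 335935} = \sqrt{335935 - \frac{15 \sqrt{182}}{98}}$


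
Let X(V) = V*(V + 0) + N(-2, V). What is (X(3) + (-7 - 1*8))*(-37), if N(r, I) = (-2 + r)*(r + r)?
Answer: -370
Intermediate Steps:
N(r, I) = 2*r*(-2 + r) (N(r, I) = (-2 + r)*(2*r) = 2*r*(-2 + r))
X(V) = 16 + V² (X(V) = V*(V + 0) + 2*(-2)*(-2 - 2) = V*V + 2*(-2)*(-4) = V² + 16 = 16 + V²)
(X(3) + (-7 - 1*8))*(-37) = ((16 + 3²) + (-7 - 1*8))*(-37) = ((16 + 9) + (-7 - 8))*(-37) = (25 - 15)*(-37) = 10*(-37) = -370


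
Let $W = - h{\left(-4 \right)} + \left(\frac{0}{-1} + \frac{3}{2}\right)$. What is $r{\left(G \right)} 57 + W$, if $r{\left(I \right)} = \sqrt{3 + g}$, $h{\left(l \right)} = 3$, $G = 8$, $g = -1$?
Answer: $- \frac{3}{2} + 57 \sqrt{2} \approx 79.11$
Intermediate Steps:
$W = - \frac{3}{2}$ ($W = \left(-1\right) 3 + \left(\frac{0}{-1} + \frac{3}{2}\right) = -3 + \left(0 \left(-1\right) + 3 \cdot \frac{1}{2}\right) = -3 + \left(0 + \frac{3}{2}\right) = -3 + \frac{3}{2} = - \frac{3}{2} \approx -1.5$)
$r{\left(I \right)} = \sqrt{2}$ ($r{\left(I \right)} = \sqrt{3 - 1} = \sqrt{2}$)
$r{\left(G \right)} 57 + W = \sqrt{2} \cdot 57 - \frac{3}{2} = 57 \sqrt{2} - \frac{3}{2} = - \frac{3}{2} + 57 \sqrt{2}$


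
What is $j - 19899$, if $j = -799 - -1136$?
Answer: $-19562$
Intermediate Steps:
$j = 337$ ($j = -799 + 1136 = 337$)
$j - 19899 = 337 - 19899 = -19562$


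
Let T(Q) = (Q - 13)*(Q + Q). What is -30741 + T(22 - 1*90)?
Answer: -19725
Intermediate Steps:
T(Q) = 2*Q*(-13 + Q) (T(Q) = (-13 + Q)*(2*Q) = 2*Q*(-13 + Q))
-30741 + T(22 - 1*90) = -30741 + 2*(22 - 1*90)*(-13 + (22 - 1*90)) = -30741 + 2*(22 - 90)*(-13 + (22 - 90)) = -30741 + 2*(-68)*(-13 - 68) = -30741 + 2*(-68)*(-81) = -30741 + 11016 = -19725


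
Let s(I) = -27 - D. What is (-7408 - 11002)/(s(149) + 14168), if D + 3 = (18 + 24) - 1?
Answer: -18410/14103 ≈ -1.3054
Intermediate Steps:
D = 38 (D = -3 + ((18 + 24) - 1) = -3 + (42 - 1) = -3 + 41 = 38)
s(I) = -65 (s(I) = -27 - 1*38 = -27 - 38 = -65)
(-7408 - 11002)/(s(149) + 14168) = (-7408 - 11002)/(-65 + 14168) = -18410/14103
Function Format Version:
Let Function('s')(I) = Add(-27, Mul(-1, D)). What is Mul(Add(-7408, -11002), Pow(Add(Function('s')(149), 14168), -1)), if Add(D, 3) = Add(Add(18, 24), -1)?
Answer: Rational(-18410, 14103) ≈ -1.3054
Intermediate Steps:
D = 38 (D = Add(-3, Add(Add(18, 24), -1)) = Add(-3, Add(42, -1)) = Add(-3, 41) = 38)
Function('s')(I) = -65 (Function('s')(I) = Add(-27, Mul(-1, 38)) = Add(-27, -38) = -65)
Mul(Add(-7408, -11002), Pow(Add(Function('s')(149), 14168), -1)) = Mul(Add(-7408, -11002), Pow(Add(-65, 14168), -1)) = Mul(-18410, Pow(14103, -1)) = Mul(-18410, Rational(1, 14103)) = Rational(-18410, 14103)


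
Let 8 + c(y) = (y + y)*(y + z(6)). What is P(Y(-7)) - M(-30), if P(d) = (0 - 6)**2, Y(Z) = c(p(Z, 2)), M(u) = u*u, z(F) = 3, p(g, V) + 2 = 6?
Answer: -864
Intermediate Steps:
p(g, V) = 4 (p(g, V) = -2 + 6 = 4)
c(y) = -8 + 2*y*(3 + y) (c(y) = -8 + (y + y)*(y + 3) = -8 + (2*y)*(3 + y) = -8 + 2*y*(3 + y))
M(u) = u**2
Y(Z) = 48 (Y(Z) = -8 + 2*4**2 + 6*4 = -8 + 2*16 + 24 = -8 + 32 + 24 = 48)
P(d) = 36 (P(d) = (-6)**2 = 36)
P(Y(-7)) - M(-30) = 36 - 1*(-30)**2 = 36 - 1*900 = 36 - 900 = -864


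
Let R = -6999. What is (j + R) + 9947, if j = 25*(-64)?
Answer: 1348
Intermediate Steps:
j = -1600
(j + R) + 9947 = (-1600 - 6999) + 9947 = -8599 + 9947 = 1348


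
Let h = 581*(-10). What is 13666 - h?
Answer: 19476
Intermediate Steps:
h = -5810
13666 - h = 13666 - 1*(-5810) = 13666 + 5810 = 19476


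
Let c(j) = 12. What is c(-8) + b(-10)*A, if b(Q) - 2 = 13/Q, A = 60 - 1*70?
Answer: 5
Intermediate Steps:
A = -10 (A = 60 - 70 = -10)
b(Q) = 2 + 13/Q
c(-8) + b(-10)*A = 12 + (2 + 13/(-10))*(-10) = 12 + (2 + 13*(-⅒))*(-10) = 12 + (2 - 13/10)*(-10) = 12 + (7/10)*(-10) = 12 - 7 = 5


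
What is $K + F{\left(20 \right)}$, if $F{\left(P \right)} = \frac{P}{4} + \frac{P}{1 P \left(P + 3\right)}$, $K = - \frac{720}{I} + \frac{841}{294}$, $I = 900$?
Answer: $\frac{240187}{33810} \approx 7.104$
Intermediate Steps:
$K = \frac{3029}{1470}$ ($K = - \frac{720}{900} + \frac{841}{294} = \left(-720\right) \frac{1}{900} + 841 \cdot \frac{1}{294} = - \frac{4}{5} + \frac{841}{294} = \frac{3029}{1470} \approx 2.0605$)
$F{\left(P \right)} = \frac{1}{3 + P} + \frac{P}{4}$ ($F{\left(P \right)} = P \frac{1}{4} + \frac{P}{P \left(3 + P\right)} = \frac{P}{4} + P \frac{1}{P \left(3 + P\right)} = \frac{P}{4} + \frac{1}{3 + P} = \frac{1}{3 + P} + \frac{P}{4}$)
$K + F{\left(20 \right)} = \frac{3029}{1470} + \frac{4 + 20^{2} + 3 \cdot 20}{4 \left(3 + 20\right)} = \frac{3029}{1470} + \frac{4 + 400 + 60}{4 \cdot 23} = \frac{3029}{1470} + \frac{1}{4} \cdot \frac{1}{23} \cdot 464 = \frac{3029}{1470} + \frac{116}{23} = \frac{240187}{33810}$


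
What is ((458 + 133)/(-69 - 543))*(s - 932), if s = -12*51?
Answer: 76042/51 ≈ 1491.0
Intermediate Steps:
s = -612
((458 + 133)/(-69 - 543))*(s - 932) = ((458 + 133)/(-69 - 543))*(-612 - 932) = (591/(-612))*(-1544) = (591*(-1/612))*(-1544) = -197/204*(-1544) = 76042/51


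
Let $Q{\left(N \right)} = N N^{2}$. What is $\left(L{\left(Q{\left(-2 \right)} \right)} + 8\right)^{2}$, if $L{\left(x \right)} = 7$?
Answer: $225$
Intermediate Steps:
$Q{\left(N \right)} = N^{3}$
$\left(L{\left(Q{\left(-2 \right)} \right)} + 8\right)^{2} = \left(7 + 8\right)^{2} = 15^{2} = 225$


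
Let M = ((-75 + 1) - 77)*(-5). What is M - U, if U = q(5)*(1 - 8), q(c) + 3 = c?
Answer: 769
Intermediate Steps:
q(c) = -3 + c
U = -14 (U = (-3 + 5)*(1 - 8) = 2*(-7) = -14)
M = 755 (M = (-74 - 77)*(-5) = -151*(-5) = 755)
M - U = 755 - 1*(-14) = 755 + 14 = 769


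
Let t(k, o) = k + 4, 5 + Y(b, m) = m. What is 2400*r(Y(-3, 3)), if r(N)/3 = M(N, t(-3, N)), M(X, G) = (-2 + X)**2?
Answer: 115200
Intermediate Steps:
Y(b, m) = -5 + m
t(k, o) = 4 + k
r(N) = 3*(-2 + N)**2
2400*r(Y(-3, 3)) = 2400*(3*(-2 + (-5 + 3))**2) = 2400*(3*(-2 - 2)**2) = 2400*(3*(-4)**2) = 2400*(3*16) = 2400*48 = 115200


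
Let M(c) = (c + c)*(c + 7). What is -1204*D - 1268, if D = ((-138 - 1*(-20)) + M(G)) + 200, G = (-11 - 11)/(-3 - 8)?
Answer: -143340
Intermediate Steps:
G = 2 (G = -22/(-11) = -22*(-1/11) = 2)
M(c) = 2*c*(7 + c) (M(c) = (2*c)*(7 + c) = 2*c*(7 + c))
D = 118 (D = ((-138 - 1*(-20)) + 2*2*(7 + 2)) + 200 = ((-138 + 20) + 2*2*9) + 200 = (-118 + 36) + 200 = -82 + 200 = 118)
-1204*D - 1268 = -1204*118 - 1268 = -142072 - 1268 = -143340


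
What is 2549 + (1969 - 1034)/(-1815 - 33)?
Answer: 428147/168 ≈ 2548.5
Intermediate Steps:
2549 + (1969 - 1034)/(-1815 - 33) = 2549 + 935/(-1848) = 2549 + 935*(-1/1848) = 2549 - 85/168 = 428147/168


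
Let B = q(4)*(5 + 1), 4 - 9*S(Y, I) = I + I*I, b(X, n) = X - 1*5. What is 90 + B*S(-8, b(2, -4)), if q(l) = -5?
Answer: 290/3 ≈ 96.667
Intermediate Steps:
b(X, n) = -5 + X (b(X, n) = X - 5 = -5 + X)
S(Y, I) = 4/9 - I/9 - I²/9 (S(Y, I) = 4/9 - (I + I*I)/9 = 4/9 - (I + I²)/9 = 4/9 + (-I/9 - I²/9) = 4/9 - I/9 - I²/9)
B = -30 (B = -5*(5 + 1) = -5*6 = -30)
90 + B*S(-8, b(2, -4)) = 90 - 30*(4/9 - (-5 + 2)/9 - (-5 + 2)²/9) = 90 - 30*(4/9 - ⅑*(-3) - ⅑*(-3)²) = 90 - 30*(4/9 + ⅓ - ⅑*9) = 90 - 30*(4/9 + ⅓ - 1) = 90 - 30*(-2/9) = 90 + 20/3 = 290/3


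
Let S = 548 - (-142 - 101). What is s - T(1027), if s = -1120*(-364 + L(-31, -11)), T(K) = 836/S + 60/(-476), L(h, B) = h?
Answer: 5948940283/13447 ≈ 4.4240e+5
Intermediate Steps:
S = 791 (S = 548 - 1*(-243) = 548 + 243 = 791)
T(K) = 12517/13447 (T(K) = 836/791 + 60/(-476) = 836*(1/791) + 60*(-1/476) = 836/791 - 15/119 = 12517/13447)
s = 442400 (s = -1120*(-364 - 31) = -1120*(-395) = 442400)
s - T(1027) = 442400 - 1*12517/13447 = 442400 - 12517/13447 = 5948940283/13447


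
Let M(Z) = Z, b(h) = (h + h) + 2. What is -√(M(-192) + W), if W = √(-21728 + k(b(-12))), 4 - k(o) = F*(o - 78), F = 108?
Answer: -√(-192 + 2*I*√2731) ≈ -3.6472 - 14.328*I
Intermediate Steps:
b(h) = 2 + 2*h (b(h) = 2*h + 2 = 2 + 2*h)
k(o) = 8428 - 108*o (k(o) = 4 - 108*(o - 78) = 4 - 108*(-78 + o) = 4 - (-8424 + 108*o) = 4 + (8424 - 108*o) = 8428 - 108*o)
W = 2*I*√2731 (W = √(-21728 + (8428 - 108*(2 + 2*(-12)))) = √(-21728 + (8428 - 108*(2 - 24))) = √(-21728 + (8428 - 108*(-22))) = √(-21728 + (8428 + 2376)) = √(-21728 + 10804) = √(-10924) = 2*I*√2731 ≈ 104.52*I)
-√(M(-192) + W) = -√(-192 + 2*I*√2731)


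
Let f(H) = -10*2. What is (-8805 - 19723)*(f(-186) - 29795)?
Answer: 850562320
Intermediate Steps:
f(H) = -20
(-8805 - 19723)*(f(-186) - 29795) = (-8805 - 19723)*(-20 - 29795) = -28528*(-29815) = 850562320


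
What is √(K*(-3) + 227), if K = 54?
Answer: √65 ≈ 8.0623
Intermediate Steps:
√(K*(-3) + 227) = √(54*(-3) + 227) = √(-162 + 227) = √65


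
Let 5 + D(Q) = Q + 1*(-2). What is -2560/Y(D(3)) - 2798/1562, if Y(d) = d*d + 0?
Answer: -126359/781 ≈ -161.79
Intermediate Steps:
D(Q) = -7 + Q (D(Q) = -5 + (Q + 1*(-2)) = -5 + (Q - 2) = -5 + (-2 + Q) = -7 + Q)
Y(d) = d² (Y(d) = d² + 0 = d²)
-2560/Y(D(3)) - 2798/1562 = -2560/(-7 + 3)² - 2798/1562 = -2560/((-4)²) - 2798*1/1562 = -2560/16 - 1399/781 = -2560*1/16 - 1399/781 = -160 - 1399/781 = -126359/781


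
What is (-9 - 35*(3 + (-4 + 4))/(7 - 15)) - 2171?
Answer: -17335/8 ≈ -2166.9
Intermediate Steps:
(-9 - 35*(3 + (-4 + 4))/(7 - 15)) - 2171 = (-9 - 35*(3 + 0)/(-8)) - 2171 = (-9 - 105*(-1)/8) - 2171 = (-9 - 35*(-3/8)) - 2171 = (-9 + 105/8) - 2171 = 33/8 - 2171 = -17335/8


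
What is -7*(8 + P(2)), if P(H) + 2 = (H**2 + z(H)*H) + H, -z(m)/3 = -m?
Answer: -168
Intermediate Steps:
z(m) = 3*m (z(m) = -(-3)*m = 3*m)
P(H) = -2 + H + 4*H**2 (P(H) = -2 + ((H**2 + (3*H)*H) + H) = -2 + ((H**2 + 3*H**2) + H) = -2 + (4*H**2 + H) = -2 + (H + 4*H**2) = -2 + H + 4*H**2)
-7*(8 + P(2)) = -7*(8 + (-2 + 2 + 4*2**2)) = -7*(8 + (-2 + 2 + 4*4)) = -7*(8 + (-2 + 2 + 16)) = -7*(8 + 16) = -7*24 = -168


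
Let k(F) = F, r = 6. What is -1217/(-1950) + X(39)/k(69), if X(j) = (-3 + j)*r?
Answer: 168391/44850 ≈ 3.7545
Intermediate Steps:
X(j) = -18 + 6*j (X(j) = (-3 + j)*6 = -18 + 6*j)
-1217/(-1950) + X(39)/k(69) = -1217/(-1950) + (-18 + 6*39)/69 = -1217*(-1/1950) + (-18 + 234)*(1/69) = 1217/1950 + 216*(1/69) = 1217/1950 + 72/23 = 168391/44850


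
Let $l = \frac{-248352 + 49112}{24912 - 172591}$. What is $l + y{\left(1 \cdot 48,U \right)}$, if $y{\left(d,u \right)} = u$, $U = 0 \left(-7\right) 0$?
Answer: $\frac{11720}{8687} \approx 1.3491$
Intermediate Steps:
$U = 0$ ($U = 0 \cdot 0 = 0$)
$l = \frac{11720}{8687}$ ($l = - \frac{199240}{-147679} = \left(-199240\right) \left(- \frac{1}{147679}\right) = \frac{11720}{8687} \approx 1.3491$)
$l + y{\left(1 \cdot 48,U \right)} = \frac{11720}{8687} + 0 = \frac{11720}{8687}$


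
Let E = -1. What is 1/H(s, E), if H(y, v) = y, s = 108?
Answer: 1/108 ≈ 0.0092593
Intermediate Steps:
1/H(s, E) = 1/108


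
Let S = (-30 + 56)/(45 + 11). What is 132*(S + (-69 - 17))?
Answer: -79035/7 ≈ -11291.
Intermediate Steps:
S = 13/28 (S = 26/56 = 26*(1/56) = 13/28 ≈ 0.46429)
132*(S + (-69 - 17)) = 132*(13/28 + (-69 - 17)) = 132*(13/28 - 86) = 132*(-2395/28) = -79035/7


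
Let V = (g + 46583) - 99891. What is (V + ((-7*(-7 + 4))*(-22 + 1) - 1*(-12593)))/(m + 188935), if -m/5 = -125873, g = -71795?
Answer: -112951/818300 ≈ -0.13803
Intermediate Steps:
m = 629365 (m = -5*(-125873) = 629365)
V = -125103 (V = (-71795 + 46583) - 99891 = -25212 - 99891 = -125103)
(V + ((-7*(-7 + 4))*(-22 + 1) - 1*(-12593)))/(m + 188935) = (-125103 + ((-7*(-7 + 4))*(-22 + 1) - 1*(-12593)))/(629365 + 188935) = (-125103 + (-7*(-3)*(-21) + 12593))/818300 = (-125103 + (21*(-21) + 12593))*(1/818300) = (-125103 + (-441 + 12593))*(1/818300) = (-125103 + 12152)*(1/818300) = -112951*1/818300 = -112951/818300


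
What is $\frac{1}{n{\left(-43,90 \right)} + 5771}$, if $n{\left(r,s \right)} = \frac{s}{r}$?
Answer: $\frac{43}{248063} \approx 0.00017334$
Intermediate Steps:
$\frac{1}{n{\left(-43,90 \right)} + 5771} = \frac{1}{\frac{90}{-43} + 5771} = \frac{1}{90 \left(- \frac{1}{43}\right) + 5771} = \frac{1}{- \frac{90}{43} + 5771} = \frac{1}{\frac{248063}{43}} = \frac{43}{248063}$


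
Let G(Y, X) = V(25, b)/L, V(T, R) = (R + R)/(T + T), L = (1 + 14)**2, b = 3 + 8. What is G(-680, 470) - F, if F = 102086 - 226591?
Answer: 700340636/5625 ≈ 1.2451e+5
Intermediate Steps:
b = 11
L = 225 (L = 15**2 = 225)
F = -124505
V(T, R) = R/T (V(T, R) = (2*R)/((2*T)) = (2*R)*(1/(2*T)) = R/T)
G(Y, X) = 11/5625 (G(Y, X) = (11/25)/225 = (11*(1/25))*(1/225) = (11/25)*(1/225) = 11/5625)
G(-680, 470) - F = 11/5625 - 1*(-124505) = 11/5625 + 124505 = 700340636/5625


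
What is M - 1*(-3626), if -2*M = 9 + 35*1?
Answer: 3604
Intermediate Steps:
M = -22 (M = -(9 + 35*1)/2 = -(9 + 35)/2 = -½*44 = -22)
M - 1*(-3626) = -22 - 1*(-3626) = -22 + 3626 = 3604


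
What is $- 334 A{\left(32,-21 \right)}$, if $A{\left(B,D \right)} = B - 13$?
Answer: $-6346$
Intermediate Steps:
$A{\left(B,D \right)} = -13 + B$ ($A{\left(B,D \right)} = B - 13 = -13 + B$)
$- 334 A{\left(32,-21 \right)} = - 334 \left(-13 + 32\right) = \left(-334\right) 19 = -6346$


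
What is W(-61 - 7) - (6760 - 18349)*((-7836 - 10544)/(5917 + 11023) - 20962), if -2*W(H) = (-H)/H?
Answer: -411542378627/1694 ≈ -2.4294e+8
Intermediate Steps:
W(H) = ½ (W(H) = -(-H)/(2*H) = -½*(-1) = ½)
W(-61 - 7) - (6760 - 18349)*((-7836 - 10544)/(5917 + 11023) - 20962) = ½ - (6760 - 18349)*((-7836 - 10544)/(5917 + 11023) - 20962) = ½ - (-11589)*(-18380/16940 - 20962) = ½ - (-11589)*(-18380*1/16940 - 20962) = ½ - (-11589)*(-919/847 - 20962) = ½ - (-11589)*(-17755733)/847 = ½ - 1*205771189737/847 = ½ - 205771189737/847 = -411542378627/1694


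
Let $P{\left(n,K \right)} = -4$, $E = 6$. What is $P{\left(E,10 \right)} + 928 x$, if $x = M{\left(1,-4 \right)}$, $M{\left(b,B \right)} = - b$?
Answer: $-932$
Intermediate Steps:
$x = -1$ ($x = \left(-1\right) 1 = -1$)
$P{\left(E,10 \right)} + 928 x = -4 + 928 \left(-1\right) = -4 - 928 = -932$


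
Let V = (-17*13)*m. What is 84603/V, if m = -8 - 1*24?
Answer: 84603/7072 ≈ 11.963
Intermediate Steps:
m = -32 (m = -8 - 24 = -32)
V = 7072 (V = -17*13*(-32) = -221*(-32) = 7072)
84603/V = 84603/7072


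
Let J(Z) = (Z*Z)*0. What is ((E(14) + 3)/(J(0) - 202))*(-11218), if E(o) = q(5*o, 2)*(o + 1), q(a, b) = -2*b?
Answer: -319713/101 ≈ -3165.5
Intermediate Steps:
J(Z) = 0 (J(Z) = Z²*0 = 0)
E(o) = -4 - 4*o (E(o) = (-2*2)*(o + 1) = -4*(1 + o) = -4 - 4*o)
((E(14) + 3)/(J(0) - 202))*(-11218) = (((-4 - 4*14) + 3)/(0 - 202))*(-11218) = (((-4 - 56) + 3)/(-202))*(-11218) = ((-60 + 3)*(-1/202))*(-11218) = -57*(-1/202)*(-11218) = (57/202)*(-11218) = -319713/101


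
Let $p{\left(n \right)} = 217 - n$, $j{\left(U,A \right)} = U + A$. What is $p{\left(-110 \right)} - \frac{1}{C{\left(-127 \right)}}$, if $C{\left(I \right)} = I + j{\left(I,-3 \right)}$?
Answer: $\frac{84040}{257} \approx 327.0$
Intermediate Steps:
$j{\left(U,A \right)} = A + U$
$C{\left(I \right)} = -3 + 2 I$ ($C{\left(I \right)} = I + \left(-3 + I\right) = -3 + 2 I$)
$p{\left(-110 \right)} - \frac{1}{C{\left(-127 \right)}} = \left(217 - -110\right) - \frac{1}{-3 + 2 \left(-127\right)} = \left(217 + 110\right) - \frac{1}{-3 - 254} = 327 - \frac{1}{-257} = 327 - - \frac{1}{257} = 327 + \frac{1}{257} = \frac{84040}{257}$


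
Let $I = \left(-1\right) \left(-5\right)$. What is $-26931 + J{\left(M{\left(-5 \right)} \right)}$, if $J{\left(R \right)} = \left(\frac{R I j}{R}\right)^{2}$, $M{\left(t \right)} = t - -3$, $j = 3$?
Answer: $-26706$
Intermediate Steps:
$I = 5$
$M{\left(t \right)} = 3 + t$ ($M{\left(t \right)} = t + 3 = 3 + t$)
$J{\left(R \right)} = 225$ ($J{\left(R \right)} = \left(\frac{R 5 \cdot 3}{R}\right)^{2} = \left(\frac{5 R 3}{R}\right)^{2} = \left(\frac{15 R}{R}\right)^{2} = 15^{2} = 225$)
$-26931 + J{\left(M{\left(-5 \right)} \right)} = -26931 + 225 = -26706$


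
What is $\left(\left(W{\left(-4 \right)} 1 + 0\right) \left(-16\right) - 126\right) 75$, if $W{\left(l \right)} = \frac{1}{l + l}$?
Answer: $-9300$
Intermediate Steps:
$W{\left(l \right)} = \frac{1}{2 l}$
$\left(\left(W{\left(-4 \right)} 1 + 0\right) \left(-16\right) - 126\right) 75 = \left(\left(\frac{1}{2 \left(-4\right)} 1 + 0\right) \left(-16\right) - 126\right) 75 = \left(\left(\frac{1}{2} \left(- \frac{1}{4}\right) 1 + 0\right) \left(-16\right) - 126\right) 75 = \left(\left(\left(- \frac{1}{8}\right) 1 + 0\right) \left(-16\right) - 126\right) 75 = \left(\left(- \frac{1}{8} + 0\right) \left(-16\right) - 126\right) 75 = \left(\left(- \frac{1}{8}\right) \left(-16\right) - 126\right) 75 = \left(2 - 126\right) 75 = \left(-124\right) 75 = -9300$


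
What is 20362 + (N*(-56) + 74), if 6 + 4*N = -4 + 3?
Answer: 20534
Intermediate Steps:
N = -7/4 (N = -3/2 + (-4 + 3)/4 = -3/2 + (¼)*(-1) = -3/2 - ¼ = -7/4 ≈ -1.7500)
20362 + (N*(-56) + 74) = 20362 + (-7/4*(-56) + 74) = 20362 + (98 + 74) = 20362 + 172 = 20534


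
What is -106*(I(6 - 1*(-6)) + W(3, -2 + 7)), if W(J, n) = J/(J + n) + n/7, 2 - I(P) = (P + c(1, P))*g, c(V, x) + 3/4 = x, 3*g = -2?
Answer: -55173/28 ≈ -1970.5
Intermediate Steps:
g = -2/3 (g = (1/3)*(-2) = -2/3 ≈ -0.66667)
c(V, x) = -3/4 + x
I(P) = 3/2 + 4*P/3 (I(P) = 2 - (P + (-3/4 + P))*(-2)/3 = 2 - (-3/4 + 2*P)*(-2)/3 = 2 - (1/2 - 4*P/3) = 2 + (-1/2 + 4*P/3) = 3/2 + 4*P/3)
W(J, n) = n/7 + J/(J + n) (W(J, n) = J/(J + n) + n*(1/7) = J/(J + n) + n/7 = n/7 + J/(J + n))
-106*(I(6 - 1*(-6)) + W(3, -2 + 7)) = -106*((3/2 + 4*(6 - 1*(-6))/3) + (3 + (-2 + 7)**2/7 + (1/7)*3*(-2 + 7))/(3 + (-2 + 7))) = -106*((3/2 + 4*(6 + 6)/3) + (3 + (1/7)*5**2 + (1/7)*3*5)/(3 + 5)) = -106*((3/2 + (4/3)*12) + (3 + (1/7)*25 + 15/7)/8) = -106*((3/2 + 16) + (3 + 25/7 + 15/7)/8) = -106*(35/2 + (1/8)*(61/7)) = -106*(35/2 + 61/56) = -106*1041/56 = -55173/28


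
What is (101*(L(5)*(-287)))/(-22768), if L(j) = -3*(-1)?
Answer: 86961/22768 ≈ 3.8194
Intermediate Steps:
L(j) = 3
(101*(L(5)*(-287)))/(-22768) = (101*(3*(-287)))/(-22768) = (101*(-861))*(-1/22768) = -86961*(-1/22768) = 86961/22768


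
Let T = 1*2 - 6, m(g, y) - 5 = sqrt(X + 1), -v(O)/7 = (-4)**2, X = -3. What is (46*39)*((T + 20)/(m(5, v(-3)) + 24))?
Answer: 277472/281 - 9568*I*sqrt(2)/281 ≈ 987.45 - 48.154*I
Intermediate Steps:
v(O) = -112 (v(O) = -7*(-4)**2 = -7*16 = -112)
m(g, y) = 5 + I*sqrt(2) (m(g, y) = 5 + sqrt(-3 + 1) = 5 + sqrt(-2) = 5 + I*sqrt(2))
T = -4 (T = 2 - 6 = -4)
(46*39)*((T + 20)/(m(5, v(-3)) + 24)) = (46*39)*((-4 + 20)/((5 + I*sqrt(2)) + 24)) = 1794*(16/(29 + I*sqrt(2))) = 28704/(29 + I*sqrt(2))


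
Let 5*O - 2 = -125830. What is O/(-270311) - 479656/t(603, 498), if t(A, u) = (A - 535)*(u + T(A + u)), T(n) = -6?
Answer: -80508970439/5652203010 ≈ -14.244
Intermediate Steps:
O = -125828/5 (O = 2/5 + (1/5)*(-125830) = 2/5 - 25166 = -125828/5 ≈ -25166.)
t(A, u) = (-535 + A)*(-6 + u) (t(A, u) = (A - 535)*(u - 6) = (-535 + A)*(-6 + u))
O/(-270311) - 479656/t(603, 498) = -125828/5/(-270311) - 479656/(3210 - 535*498 - 6*603 + 603*498) = -125828/5*(-1/270311) - 479656/(3210 - 266430 - 3618 + 300294) = 125828/1351555 - 479656/33456 = 125828/1351555 - 479656*1/33456 = 125828/1351555 - 59957/4182 = -80508970439/5652203010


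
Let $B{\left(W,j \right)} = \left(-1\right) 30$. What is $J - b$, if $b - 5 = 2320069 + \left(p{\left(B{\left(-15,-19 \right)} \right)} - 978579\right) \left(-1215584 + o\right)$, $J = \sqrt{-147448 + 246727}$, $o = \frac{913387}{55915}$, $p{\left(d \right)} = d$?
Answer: $- \frac{66514682244309267}{55915} + 3 \sqrt{11031} \approx -1.1896 \cdot 10^{12}$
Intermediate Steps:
$B{\left(W,j \right)} = -30$
$o = \frac{913387}{55915}$ ($o = 913387 \cdot \frac{1}{55915} = \frac{913387}{55915} \approx 16.335$)
$J = 3 \sqrt{11031}$ ($J = \sqrt{99279} = 3 \sqrt{11031} \approx 315.09$)
$b = \frac{66514682244309267}{55915}$ ($b = 5 + \left(2320069 + \left(-30 - 978579\right) \left(-1215584 + \frac{913387}{55915}\right)\right) = 5 + \left(2320069 - - \frac{66514552517371557}{55915}\right) = 5 + \left(2320069 + \frac{66514552517371557}{55915}\right) = 5 + \frac{66514682244029692}{55915} = \frac{66514682244309267}{55915} \approx 1.1896 \cdot 10^{12}$)
$J - b = 3 \sqrt{11031} - \frac{66514682244309267}{55915} = - \frac{66514682244309267}{55915} + 3 \sqrt{11031}$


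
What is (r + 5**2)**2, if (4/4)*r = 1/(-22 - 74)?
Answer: 5755201/9216 ≈ 624.48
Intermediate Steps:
r = -1/96 (r = 1/(-22 - 74) = 1/(-96) = -1/96 ≈ -0.010417)
(r + 5**2)**2 = (-1/96 + 5**2)**2 = (-1/96 + 25)**2 = (2399/96)**2 = 5755201/9216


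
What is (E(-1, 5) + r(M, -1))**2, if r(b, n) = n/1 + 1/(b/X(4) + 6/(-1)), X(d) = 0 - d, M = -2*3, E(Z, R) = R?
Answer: 1156/81 ≈ 14.272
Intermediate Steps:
M = -6
X(d) = -d
r(b, n) = n + 1/(-6 - b/4) (r(b, n) = n/1 + 1/(b/((-1*4)) + 6/(-1)) = n*1 + 1/(b/(-4) + 6*(-1)) = n + 1/(b*(-1/4) - 6) = n + 1/(-b/4 - 6) = n + 1/(-6 - b/4))
(E(-1, 5) + r(M, -1))**2 = (5 + (-4 + 24*(-1) - 6*(-1))/(24 - 6))**2 = (5 + (-4 - 24 + 6)/18)**2 = (5 + (1/18)*(-22))**2 = (5 - 11/9)**2 = (34/9)**2 = 1156/81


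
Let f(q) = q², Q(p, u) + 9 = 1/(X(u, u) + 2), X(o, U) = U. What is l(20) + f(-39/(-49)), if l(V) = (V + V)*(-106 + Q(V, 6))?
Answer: -11031074/2401 ≈ -4594.4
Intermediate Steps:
Q(p, u) = -9 + 1/(2 + u) (Q(p, u) = -9 + 1/(u + 2) = -9 + 1/(2 + u))
l(V) = -919*V/4 (l(V) = (V + V)*(-106 + (-17 - 9*6)/(2 + 6)) = (2*V)*(-106 + (-17 - 54)/8) = (2*V)*(-106 + (⅛)*(-71)) = (2*V)*(-106 - 71/8) = (2*V)*(-919/8) = -919*V/4)
l(20) + f(-39/(-49)) = -919/4*20 + (-39/(-49))² = -4595 + (-39*(-1/49))² = -4595 + (39/49)² = -4595 + 1521/2401 = -11031074/2401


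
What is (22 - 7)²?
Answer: 225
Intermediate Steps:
(22 - 7)² = 15² = 225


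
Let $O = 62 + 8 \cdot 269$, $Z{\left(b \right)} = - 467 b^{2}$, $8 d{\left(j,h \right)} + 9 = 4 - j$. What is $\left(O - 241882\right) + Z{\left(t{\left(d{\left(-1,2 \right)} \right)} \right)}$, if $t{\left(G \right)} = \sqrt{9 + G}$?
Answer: $- \frac{487275}{2} \approx -2.4364 \cdot 10^{5}$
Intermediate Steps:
$d{\left(j,h \right)} = - \frac{5}{8} - \frac{j}{8}$ ($d{\left(j,h \right)} = - \frac{9}{8} + \frac{4 - j}{8} = - \frac{9}{8} - \left(- \frac{1}{2} + \frac{j}{8}\right) = - \frac{5}{8} - \frac{j}{8}$)
$O = 2214$ ($O = 62 + 2152 = 2214$)
$\left(O - 241882\right) + Z{\left(t{\left(d{\left(-1,2 \right)} \right)} \right)} = \left(2214 - 241882\right) - 467 \left(\sqrt{9 - \frac{1}{2}}\right)^{2} = -239668 - 467 \left(\sqrt{9 + \left(- \frac{5}{8} + \frac{1}{8}\right)}\right)^{2} = -239668 - 467 \left(\sqrt{9 - \frac{1}{2}}\right)^{2} = -239668 - 467 \left(\sqrt{\frac{17}{2}}\right)^{2} = -239668 - 467 \left(\frac{\sqrt{34}}{2}\right)^{2} = -239668 - \frac{7939}{2} = - \frac{487275}{2}$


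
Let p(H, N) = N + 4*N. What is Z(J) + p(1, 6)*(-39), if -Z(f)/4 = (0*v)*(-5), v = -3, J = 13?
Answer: -1170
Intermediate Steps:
p(H, N) = 5*N
Z(f) = 0 (Z(f) = -4*0*(-3)*(-5) = -0*(-5) = -4*0 = 0)
Z(J) + p(1, 6)*(-39) = 0 + (5*6)*(-39) = 0 + 30*(-39) = 0 - 1170 = -1170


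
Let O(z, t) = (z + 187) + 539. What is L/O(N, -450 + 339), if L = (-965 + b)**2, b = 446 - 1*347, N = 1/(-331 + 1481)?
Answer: 862449400/834901 ≈ 1033.0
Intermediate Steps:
N = 1/1150 ≈ 0.00086956
b = 99 (b = 446 - 347 = 99)
O(z, t) = 726 + z (O(z, t) = (187 + z) + 539 = 726 + z)
L = 749956 (L = (-965 + 99)**2 = (-866)**2 = 749956)
L/O(N, -450 + 339) = 749956/(726 + 1/1150) = 749956/(834901/1150) = 749956*(1150/834901) = 862449400/834901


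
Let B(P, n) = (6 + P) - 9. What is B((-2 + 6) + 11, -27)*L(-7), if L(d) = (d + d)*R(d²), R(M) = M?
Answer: -8232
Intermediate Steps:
B(P, n) = -3 + P
L(d) = 2*d³ (L(d) = (d + d)*d² = (2*d)*d² = 2*d³)
B((-2 + 6) + 11, -27)*L(-7) = (-3 + ((-2 + 6) + 11))*(2*(-7)³) = (-3 + (4 + 11))*(2*(-343)) = (-3 + 15)*(-686) = 12*(-686) = -8232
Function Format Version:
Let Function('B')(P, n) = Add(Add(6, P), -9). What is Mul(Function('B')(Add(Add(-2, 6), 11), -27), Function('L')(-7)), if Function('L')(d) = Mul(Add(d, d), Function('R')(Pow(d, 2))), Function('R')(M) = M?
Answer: -8232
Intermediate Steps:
Function('B')(P, n) = Add(-3, P)
Function('L')(d) = Mul(2, Pow(d, 3)) (Function('L')(d) = Mul(Add(d, d), Pow(d, 2)) = Mul(Mul(2, d), Pow(d, 2)) = Mul(2, Pow(d, 3)))
Mul(Function('B')(Add(Add(-2, 6), 11), -27), Function('L')(-7)) = Mul(Add(-3, Add(Add(-2, 6), 11)), Mul(2, Pow(-7, 3))) = Mul(Add(-3, Add(4, 11)), Mul(2, -343)) = Mul(Add(-3, 15), -686) = Mul(12, -686) = -8232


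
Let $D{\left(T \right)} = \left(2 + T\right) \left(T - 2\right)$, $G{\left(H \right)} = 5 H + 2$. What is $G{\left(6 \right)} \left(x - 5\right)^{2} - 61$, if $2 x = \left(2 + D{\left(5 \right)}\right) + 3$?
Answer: $1987$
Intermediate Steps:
$G{\left(H \right)} = 2 + 5 H$
$D{\left(T \right)} = \left(-2 + T\right) \left(2 + T\right)$ ($D{\left(T \right)} = \left(2 + T\right) \left(-2 + T\right) = \left(-2 + T\right) \left(2 + T\right)$)
$x = 13$ ($x = \frac{\left(2 - \left(4 - 5^{2}\right)\right) + 3}{2} = \frac{\left(2 + \left(-4 + 25\right)\right) + 3}{2} = \frac{\left(2 + 21\right) + 3}{2} = \frac{23 + 3}{2} = \frac{1}{2} \cdot 26 = 13$)
$G{\left(6 \right)} \left(x - 5\right)^{2} - 61 = \left(2 + 5 \cdot 6\right) \left(13 - 5\right)^{2} - 61 = \left(2 + 30\right) 8^{2} - 61 = 32 \cdot 64 - 61 = 2048 - 61 = 1987$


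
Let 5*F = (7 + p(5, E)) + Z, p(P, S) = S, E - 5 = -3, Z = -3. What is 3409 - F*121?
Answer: 16319/5 ≈ 3263.8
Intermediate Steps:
E = 2 (E = 5 - 3 = 2)
F = 6/5 (F = ((7 + 2) - 3)/5 = (9 - 3)/5 = (1/5)*6 = 6/5 ≈ 1.2000)
3409 - F*121 = 3409 - 6*121/5 = 3409 - 1*726/5 = 3409 - 726/5 = 16319/5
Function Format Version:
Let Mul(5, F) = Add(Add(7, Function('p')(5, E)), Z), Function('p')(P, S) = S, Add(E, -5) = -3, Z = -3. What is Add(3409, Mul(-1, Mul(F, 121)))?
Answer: Rational(16319, 5) ≈ 3263.8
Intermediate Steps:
E = 2 (E = Add(5, -3) = 2)
F = Rational(6, 5) (F = Mul(Rational(1, 5), Add(Add(7, 2), -3)) = Mul(Rational(1, 5), Add(9, -3)) = Mul(Rational(1, 5), 6) = Rational(6, 5) ≈ 1.2000)
Add(3409, Mul(-1, Mul(F, 121))) = Add(3409, Mul(-1, Mul(Rational(6, 5), 121))) = Add(3409, Mul(-1, Rational(726, 5))) = Add(3409, Rational(-726, 5)) = Rational(16319, 5)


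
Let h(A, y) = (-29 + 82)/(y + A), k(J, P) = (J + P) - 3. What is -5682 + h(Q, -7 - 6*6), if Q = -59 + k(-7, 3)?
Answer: -619391/109 ≈ -5682.5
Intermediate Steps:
k(J, P) = -3 + J + P
Q = -66 (Q = -59 + (-3 - 7 + 3) = -59 - 7 = -66)
h(A, y) = 53/(A + y)
-5682 + h(Q, -7 - 6*6) = -5682 + 53/(-66 + (-7 - 6*6)) = -5682 + 53/(-66 + (-7 - 36)) = -5682 + 53/(-66 - 43) = -5682 + 53/(-109) = -5682 + 53*(-1/109) = -5682 - 53/109 = -619391/109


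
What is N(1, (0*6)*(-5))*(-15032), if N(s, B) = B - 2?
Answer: 30064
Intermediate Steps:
N(s, B) = -2 + B
N(1, (0*6)*(-5))*(-15032) = (-2 + (0*6)*(-5))*(-15032) = (-2 + 0*(-5))*(-15032) = (-2 + 0)*(-15032) = -2*(-15032) = 30064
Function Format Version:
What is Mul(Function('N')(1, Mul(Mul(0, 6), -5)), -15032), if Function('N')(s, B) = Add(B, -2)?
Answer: 30064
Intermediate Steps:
Function('N')(s, B) = Add(-2, B)
Mul(Function('N')(1, Mul(Mul(0, 6), -5)), -15032) = Mul(Add(-2, Mul(Mul(0, 6), -5)), -15032) = Mul(Add(-2, Mul(0, -5)), -15032) = Mul(Add(-2, 0), -15032) = Mul(-2, -15032) = 30064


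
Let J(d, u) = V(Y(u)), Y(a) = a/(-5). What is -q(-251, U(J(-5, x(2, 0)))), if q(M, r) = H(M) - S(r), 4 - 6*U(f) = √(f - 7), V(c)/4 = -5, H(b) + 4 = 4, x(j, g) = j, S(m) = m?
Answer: ⅔ - I*√3/2 ≈ 0.66667 - 0.86602*I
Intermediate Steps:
H(b) = 0 (H(b) = -4 + 4 = 0)
Y(a) = -a/5 (Y(a) = a*(-⅕) = -a/5)
V(c) = -20 (V(c) = 4*(-5) = -20)
J(d, u) = -20
U(f) = ⅔ - √(-7 + f)/6 (U(f) = ⅔ - √(f - 7)/6 = ⅔ - √(-7 + f)/6)
q(M, r) = -r (q(M, r) = 0 - r = -r)
-q(-251, U(J(-5, x(2, 0)))) = -(-1)*(⅔ - √(-7 - 20)/6) = -(-1)*(⅔ - I*√3/2) = -(-⅔ + I*√3/2) = ⅔ - I*√3/2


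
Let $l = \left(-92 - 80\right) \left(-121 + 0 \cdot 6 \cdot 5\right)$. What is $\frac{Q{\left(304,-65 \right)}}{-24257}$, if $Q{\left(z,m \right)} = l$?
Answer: $- \frac{20812}{24257} \approx -0.85798$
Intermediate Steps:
$l = 20812$ ($l = - 172 \left(-121 + 0 \cdot 5\right) = - 172 \left(-121 + 0\right) = \left(-172\right) \left(-121\right) = 20812$)
$Q{\left(z,m \right)} = 20812$
$\frac{Q{\left(304,-65 \right)}}{-24257} = \frac{20812}{-24257} = 20812 \left(- \frac{1}{24257}\right) = - \frac{20812}{24257}$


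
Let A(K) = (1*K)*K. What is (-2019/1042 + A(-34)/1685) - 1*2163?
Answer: -3799927973/1755770 ≈ -2164.3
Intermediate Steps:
A(K) = K**2 (A(K) = K*K = K**2)
(-2019/1042 + A(-34)/1685) - 1*2163 = (-2019/1042 + (-34)**2/1685) - 1*2163 = (-2019*1/1042 + 1156*(1/1685)) - 2163 = (-2019/1042 + 1156/1685) - 2163 = -2197463/1755770 - 2163 = -3799927973/1755770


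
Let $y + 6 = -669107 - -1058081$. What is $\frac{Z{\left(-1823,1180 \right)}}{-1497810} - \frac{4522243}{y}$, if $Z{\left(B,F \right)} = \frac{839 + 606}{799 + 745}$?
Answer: $- \frac{29050622273523}{2498707353232} \approx -11.626$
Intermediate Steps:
$Z{\left(B,F \right)} = \frac{1445}{1544}$
$y = 388968$ ($y = -6 - -388974 = -6 + \left(-669107 + 1058081\right) = -6 + 388974 = 388968$)
$\frac{Z{\left(-1823,1180 \right)}}{-1497810} - \frac{4522243}{y} = \frac{1445}{1544 \left(-1497810\right)} - \frac{4522243}{388968} = \frac{1445}{1544} \left(- \frac{1}{1497810}\right) - \frac{4522243}{388968} = - \frac{289}{462523728} - \frac{4522243}{388968} = - \frac{29050622273523}{2498707353232}$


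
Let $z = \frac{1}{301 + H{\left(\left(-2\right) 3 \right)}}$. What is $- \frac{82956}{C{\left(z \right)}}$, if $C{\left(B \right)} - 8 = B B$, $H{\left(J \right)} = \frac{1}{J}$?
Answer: $- \frac{67568180475}{6516059} \approx -10369.0$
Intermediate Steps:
$z = \frac{6}{1805}$ ($z = \frac{1}{301 + \frac{1}{\left(-2\right) 3}} = \frac{1}{301 + \frac{1}{-6}} = \frac{1}{301 - \frac{1}{6}} = \frac{1}{\frac{1805}{6}} = \frac{6}{1805} \approx 0.0033241$)
$C{\left(B \right)} = 8 + B^{2}$ ($C{\left(B \right)} = 8 + B B = 8 + B^{2}$)
$- \frac{82956}{C{\left(z \right)}} = - \frac{82956}{8 + \left(\frac{6}{1805}\right)^{2}} = - \frac{82956}{8 + \frac{36}{3258025}} = - \frac{82956}{\frac{26064236}{3258025}} = \left(-82956\right) \frac{3258025}{26064236} = - \frac{67568180475}{6516059}$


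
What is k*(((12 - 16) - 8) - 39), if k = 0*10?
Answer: 0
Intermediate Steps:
k = 0
k*(((12 - 16) - 8) - 39) = 0*(((12 - 16) - 8) - 39) = 0*((-4 - 8) - 39) = 0*(-12 - 39) = 0*(-51) = 0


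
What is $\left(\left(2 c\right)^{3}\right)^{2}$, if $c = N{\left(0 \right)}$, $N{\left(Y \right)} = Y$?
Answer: $0$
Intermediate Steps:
$c = 0$
$\left(\left(2 c\right)^{3}\right)^{2} = \left(\left(2 \cdot 0\right)^{3}\right)^{2} = \left(0^{3}\right)^{2} = 0^{2} = 0$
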